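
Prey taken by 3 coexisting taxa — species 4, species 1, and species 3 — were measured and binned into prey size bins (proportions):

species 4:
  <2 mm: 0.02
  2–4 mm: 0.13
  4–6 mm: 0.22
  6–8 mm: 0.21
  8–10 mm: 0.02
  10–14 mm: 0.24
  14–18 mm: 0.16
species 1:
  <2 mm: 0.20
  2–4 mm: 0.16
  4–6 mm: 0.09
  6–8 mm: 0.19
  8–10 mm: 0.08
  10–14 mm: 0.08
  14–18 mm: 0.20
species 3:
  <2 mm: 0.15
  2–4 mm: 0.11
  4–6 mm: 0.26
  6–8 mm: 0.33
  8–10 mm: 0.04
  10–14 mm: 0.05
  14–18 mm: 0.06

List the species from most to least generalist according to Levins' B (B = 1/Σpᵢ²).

species 1 > species 4 > species 3

Σp_4ᵢ² = 0.02² + 0.13² + 0.22² + 0.21² + 0.02² + 0.24² + 0.16² = 0.0004 + 0.0169 + 0.0484 + 0.0441 + 0.0004 + 0.0576 + 0.0256 = 0.1934
B_4 = 1 / 0.1934 = 5.1706
Σp_1ᵢ² = 0.20² + 0.16² + 0.09² + 0.19² + 0.08² + 0.08² + 0.20² = 0.0400 + 0.0256 + 0.0081 + 0.0361 + 0.0064 + 0.0064 + 0.0400 = 0.1626
B_1 = 1 / 0.1626 = 6.1501
Σp_3ᵢ² = 0.15² + 0.11² + 0.26² + 0.33² + 0.04² + 0.05² + 0.06² = 0.0225 + 0.0121 + 0.0676 + 0.1089 + 0.0016 + 0.0025 + 0.0036 = 0.2188
B_3 = 1 / 0.2188 = 4.5704
Ranking by B (broadest → narrowest): species 1 (6.15) > species 4 (5.17) > species 3 (4.57)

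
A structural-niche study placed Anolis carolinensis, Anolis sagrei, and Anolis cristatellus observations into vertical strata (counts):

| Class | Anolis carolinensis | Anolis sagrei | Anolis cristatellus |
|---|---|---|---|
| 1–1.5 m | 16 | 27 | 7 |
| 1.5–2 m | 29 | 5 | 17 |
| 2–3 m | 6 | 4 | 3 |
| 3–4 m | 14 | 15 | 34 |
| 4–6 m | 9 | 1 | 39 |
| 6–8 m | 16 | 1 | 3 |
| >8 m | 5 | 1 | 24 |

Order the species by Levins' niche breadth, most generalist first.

Proportions for Anolis carolinensis (n=95): 16/95=0.1684, 29/95=0.3053, 6/95=0.0632, 14/95=0.1474, 9/95=0.0947, 16/95=0.1684, 5/95=0.0526
Proportions for Anolis sagrei (n=54): 27/54=0.5000, 5/54=0.0926, 4/54=0.0741, 15/54=0.2778, 1/54=0.0185, 1/54=0.0185, 1/54=0.0185
Proportions for Anolis cristatellus (n=127): 7/127=0.0551, 17/127=0.1339, 3/127=0.0236, 34/127=0.2677, 39/127=0.3071, 3/127=0.0236, 24/127=0.1890
Σp_caroᵢ² = 0.1684² + 0.3053² + 0.0632² + 0.1474² + 0.0947² + 0.1684² + 0.0526² = 0.028359 + 0.093208 + 0.003994 + 0.021727 + 0.008968 + 0.028359 + 0.002767 = 0.187382
B_caro = 1 / 0.187382 = 5.3367
Σp_sagrᵢ² = 0.5000² + 0.0926² + 0.0741² + 0.2778² + 0.0185² + 0.0185² + 0.0185² = 0.250000 + 0.008575 + 0.005491 + 0.077173 + 0.000342 + 0.000342 + 0.000342 = 0.342265
B_sagr = 1 / 0.342265 = 2.9217
Σp_crisᵢ² = 0.0551² + 0.1339² + 0.0236² + 0.2677² + 0.3071² + 0.0236² + 0.1890² = 0.003036 + 0.017929 + 0.000557 + 0.071663 + 0.094310 + 0.000557 + 0.035721 = 0.223773
B_cris = 1 / 0.223773 = 4.4688
Ranking by B (broadest → narrowest): Anolis carolinensis (5.34) > Anolis cristatellus (4.47) > Anolis sagrei (2.92)

Anolis carolinensis > Anolis cristatellus > Anolis sagrei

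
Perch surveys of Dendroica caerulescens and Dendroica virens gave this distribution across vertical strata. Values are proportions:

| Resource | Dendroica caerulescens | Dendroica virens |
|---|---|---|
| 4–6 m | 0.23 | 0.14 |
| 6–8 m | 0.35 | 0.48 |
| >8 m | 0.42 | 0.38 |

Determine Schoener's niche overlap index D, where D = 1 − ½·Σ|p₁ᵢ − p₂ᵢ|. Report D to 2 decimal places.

Σ|p₁ᵢ − p₂ᵢ| = 0.09 + 0.13 + 0.04 = 0.26
D = 1 − ½ × 0.26 = 1 − 0.130 = 0.8700

0.87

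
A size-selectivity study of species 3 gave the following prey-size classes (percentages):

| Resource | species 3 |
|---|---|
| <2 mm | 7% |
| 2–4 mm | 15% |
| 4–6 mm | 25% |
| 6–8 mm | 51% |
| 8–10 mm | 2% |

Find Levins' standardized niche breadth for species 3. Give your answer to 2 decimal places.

Convert percentages to proportions (divide by 100).
Σpᵢ² = 0.07² + 0.15² + 0.25² + 0.51² + 0.02² = 0.0049 + 0.0225 + 0.0625 + 0.2601 + 0.0004 = 0.3504
B = 1 / 0.3504 = 2.8539
Bₛ = (B − 1)/(n − 1) = (2.8539 − 1)/(5 − 1) = 1.8539/4 = 0.4635

0.46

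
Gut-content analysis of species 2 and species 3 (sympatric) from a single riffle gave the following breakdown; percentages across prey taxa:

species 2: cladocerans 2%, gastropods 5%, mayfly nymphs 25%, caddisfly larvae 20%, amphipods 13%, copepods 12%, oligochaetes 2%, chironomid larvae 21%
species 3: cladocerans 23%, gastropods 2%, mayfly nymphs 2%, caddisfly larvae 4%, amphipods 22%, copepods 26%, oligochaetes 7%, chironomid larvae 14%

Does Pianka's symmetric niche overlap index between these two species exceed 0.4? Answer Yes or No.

Convert percentages to proportions (divide by 100).
Σ p₁ᵢp₂ᵢ = 0.0046 + 0.0010 + 0.0050 + 0.0080 + 0.0286 + 0.0312 + 0.0014 + 0.0294 = 0.1092
Σp_1ᵢ² = 0.02² + 0.05² + 0.25² + 0.20² + 0.13² + 0.12² + 0.02² + 0.21² = 0.0004 + 0.0025 + 0.0625 + 0.0400 + 0.0169 + 0.0144 + 0.0004 + 0.0441 = 0.1812
Σp_2ᵢ² = 0.23² + 0.02² + 0.02² + 0.04² + 0.22² + 0.26² + 0.07² + 0.14² = 0.0529 + 0.0004 + 0.0004 + 0.0016 + 0.0484 + 0.0676 + 0.0049 + 0.0196 = 0.1958
O = 0.1092 / √(0.1812 × 0.1958) = 0.1092 / 0.18836 = 0.5797
O = 0.5797 > 0.4 → Yes.

Yes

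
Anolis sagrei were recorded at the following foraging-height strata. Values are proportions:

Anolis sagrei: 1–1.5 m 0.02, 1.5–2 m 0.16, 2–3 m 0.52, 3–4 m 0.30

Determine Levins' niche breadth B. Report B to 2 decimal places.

Σpᵢ² = 0.02² + 0.16² + 0.52² + 0.30² = 0.0004 + 0.0256 + 0.2704 + 0.0900 = 0.3864
B = 1 / 0.3864 = 2.5880

2.59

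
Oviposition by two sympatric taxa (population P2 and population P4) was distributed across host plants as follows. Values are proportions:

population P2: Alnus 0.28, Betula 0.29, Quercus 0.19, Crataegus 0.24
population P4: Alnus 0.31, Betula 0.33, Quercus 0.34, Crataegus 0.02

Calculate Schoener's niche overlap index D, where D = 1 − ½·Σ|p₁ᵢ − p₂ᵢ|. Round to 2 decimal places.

0.78

Σ|p₁ᵢ − p₂ᵢ| = 0.03 + 0.04 + 0.15 + 0.22 = 0.44
D = 1 − ½ × 0.44 = 1 − 0.220 = 0.7800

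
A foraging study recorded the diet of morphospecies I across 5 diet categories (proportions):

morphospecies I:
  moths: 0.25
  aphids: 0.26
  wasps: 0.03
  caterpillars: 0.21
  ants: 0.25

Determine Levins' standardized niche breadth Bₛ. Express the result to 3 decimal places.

Σpᵢ² = 0.25² + 0.26² + 0.03² + 0.21² + 0.25² = 0.0625 + 0.0676 + 0.0009 + 0.0441 + 0.0625 = 0.2376
B = 1 / 0.2376 = 4.20875
Bₛ = (B − 1)/(n − 1) = (4.20875 − 1)/(5 − 1) = 3.20875/4 = 0.80219

0.802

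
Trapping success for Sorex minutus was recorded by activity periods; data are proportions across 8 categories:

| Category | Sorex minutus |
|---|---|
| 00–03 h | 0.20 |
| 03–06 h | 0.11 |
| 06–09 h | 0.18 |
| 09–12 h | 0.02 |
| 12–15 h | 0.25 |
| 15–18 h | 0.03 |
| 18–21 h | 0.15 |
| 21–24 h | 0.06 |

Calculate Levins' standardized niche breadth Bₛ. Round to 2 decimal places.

Σpᵢ² = 0.20² + 0.11² + 0.18² + 0.02² + 0.25² + 0.03² + 0.15² + 0.06² = 0.0400 + 0.0121 + 0.0324 + 0.0004 + 0.0625 + 0.0009 + 0.0225 + 0.0036 = 0.1744
B = 1 / 0.1744 = 5.7339
Bₛ = (B − 1)/(n − 1) = (5.7339 − 1)/(8 − 1) = 4.7339/7 = 0.6763

0.68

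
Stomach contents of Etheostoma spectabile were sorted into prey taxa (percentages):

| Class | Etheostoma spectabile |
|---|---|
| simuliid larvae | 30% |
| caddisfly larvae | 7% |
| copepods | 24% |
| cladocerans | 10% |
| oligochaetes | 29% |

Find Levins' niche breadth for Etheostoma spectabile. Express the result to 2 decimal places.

Convert percentages to proportions (divide by 100).
Σpᵢ² = 0.30² + 0.07² + 0.24² + 0.10² + 0.29² = 0.0900 + 0.0049 + 0.0576 + 0.0100 + 0.0841 = 0.2466
B = 1 / 0.2466 = 4.0552

4.06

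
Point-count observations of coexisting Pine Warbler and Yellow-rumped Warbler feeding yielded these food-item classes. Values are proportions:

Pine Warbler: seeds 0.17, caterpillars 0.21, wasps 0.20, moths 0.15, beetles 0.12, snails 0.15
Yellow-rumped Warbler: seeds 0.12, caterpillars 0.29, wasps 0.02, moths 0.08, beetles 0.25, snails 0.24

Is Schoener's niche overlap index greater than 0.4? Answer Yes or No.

Yes

Σ|p₁ᵢ − p₂ᵢ| = 0.05 + 0.08 + 0.18 + 0.07 + 0.13 + 0.09 = 0.60
D = 1 − ½ × 0.60 = 1 − 0.300 = 0.7000
D = 0.7000 > 0.4 → Yes.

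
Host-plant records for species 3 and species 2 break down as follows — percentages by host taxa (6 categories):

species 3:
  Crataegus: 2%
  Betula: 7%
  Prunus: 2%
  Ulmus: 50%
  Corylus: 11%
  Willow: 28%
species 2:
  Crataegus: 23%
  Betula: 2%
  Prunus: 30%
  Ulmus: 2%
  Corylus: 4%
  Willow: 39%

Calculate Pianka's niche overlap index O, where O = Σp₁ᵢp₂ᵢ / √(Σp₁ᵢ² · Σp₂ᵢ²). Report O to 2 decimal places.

0.42

Convert percentages to proportions (divide by 100).
Σ p₁ᵢp₂ᵢ = 0.0046 + 0.0014 + 0.0060 + 0.0100 + 0.0044 + 0.1092 = 0.1356
Σp_1ᵢ² = 0.02² + 0.07² + 0.02² + 0.50² + 0.11² + 0.28² = 0.0004 + 0.0049 + 0.0004 + 0.2500 + 0.0121 + 0.0784 = 0.3462
Σp_2ᵢ² = 0.23² + 0.02² + 0.30² + 0.02² + 0.04² + 0.39² = 0.0529 + 0.0004 + 0.0900 + 0.0004 + 0.0016 + 0.1521 = 0.2974
O = 0.1356 / √(0.3462 × 0.2974) = 0.1356 / 0.32087 = 0.4226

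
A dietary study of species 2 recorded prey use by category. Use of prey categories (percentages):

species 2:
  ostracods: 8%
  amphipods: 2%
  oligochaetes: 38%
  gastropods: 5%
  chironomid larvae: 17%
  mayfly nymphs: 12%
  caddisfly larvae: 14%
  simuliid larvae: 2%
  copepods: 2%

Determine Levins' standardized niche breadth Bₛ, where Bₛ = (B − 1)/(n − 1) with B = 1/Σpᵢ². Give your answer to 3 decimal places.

Convert percentages to proportions (divide by 100).
Σpᵢ² = 0.08² + 0.02² + 0.38² + 0.05² + 0.17² + 0.12² + 0.14² + 0.02² + 0.02² = 0.0064 + 0.0004 + 0.1444 + 0.0025 + 0.0289 + 0.0144 + 0.0196 + 0.0004 + 0.0004 = 0.2174
B = 1 / 0.2174 = 4.59982
Bₛ = (B − 1)/(n − 1) = (4.59982 − 1)/(9 − 1) = 3.59982/8 = 0.44998

0.450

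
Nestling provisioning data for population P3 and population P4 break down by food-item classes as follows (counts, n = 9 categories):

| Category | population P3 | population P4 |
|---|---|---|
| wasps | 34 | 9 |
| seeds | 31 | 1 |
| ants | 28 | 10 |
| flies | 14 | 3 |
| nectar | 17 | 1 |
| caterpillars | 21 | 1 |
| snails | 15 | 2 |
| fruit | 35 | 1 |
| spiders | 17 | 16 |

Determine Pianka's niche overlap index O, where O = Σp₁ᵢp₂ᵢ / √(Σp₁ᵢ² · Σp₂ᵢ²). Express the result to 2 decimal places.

Proportions for population P3 (n=212): 34/212=0.1604, 31/212=0.1462, 28/212=0.1321, 14/212=0.0660, 17/212=0.0802, 21/212=0.0991, 15/212=0.0708, 35/212=0.1651, 17/212=0.0802
Proportions for population P4 (n=44): 9/44=0.2045, 1/44=0.0227, 10/44=0.2273, 3/44=0.0682, 1/44=0.0227, 1/44=0.0227, 2/44=0.0455, 1/44=0.0227, 16/44=0.3636
Σ p₁ᵢp₂ᵢ = 0.032802 + 0.003319 + 0.030026 + 0.004501 + 0.001821 + 0.002250 + 0.003221 + 0.003748 + 0.029161 = 0.110849
Σp_1ᵢ² = 0.1604² + 0.1462² + 0.1321² + 0.0660² + 0.0802² + 0.0991² + 0.0708² + 0.1651² + 0.0802² = 0.025728 + 0.021374 + 0.017450 + 0.004356 + 0.006432 + 0.009821 + 0.005013 + 0.027258 + 0.006432 = 0.123864
Σp_2ᵢ² = 0.2045² + 0.0227² + 0.2273² + 0.0682² + 0.0227² + 0.0227² + 0.0455² + 0.0227² + 0.3636² = 0.041820 + 0.000515 + 0.051665 + 0.004651 + 0.000515 + 0.000515 + 0.002070 + 0.000515 + 0.132205 = 0.234471
O = 0.110849 / √(0.123864 × 0.234471) = 0.110849 / 0.1704186 = 0.6505

0.65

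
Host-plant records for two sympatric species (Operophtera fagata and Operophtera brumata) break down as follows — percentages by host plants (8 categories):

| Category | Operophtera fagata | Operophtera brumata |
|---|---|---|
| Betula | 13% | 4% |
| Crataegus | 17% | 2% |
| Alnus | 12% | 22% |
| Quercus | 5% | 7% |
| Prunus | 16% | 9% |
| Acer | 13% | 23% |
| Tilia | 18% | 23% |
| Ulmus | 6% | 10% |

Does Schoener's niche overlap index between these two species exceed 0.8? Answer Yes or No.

No

Convert percentages to proportions (divide by 100).
Σ|p₁ᵢ − p₂ᵢ| = 0.09 + 0.15 + 0.10 + 0.02 + 0.07 + 0.10 + 0.05 + 0.04 = 0.62
D = 1 − ½ × 0.62 = 1 − 0.310 = 0.6900
D = 0.6900 < 0.8 → No.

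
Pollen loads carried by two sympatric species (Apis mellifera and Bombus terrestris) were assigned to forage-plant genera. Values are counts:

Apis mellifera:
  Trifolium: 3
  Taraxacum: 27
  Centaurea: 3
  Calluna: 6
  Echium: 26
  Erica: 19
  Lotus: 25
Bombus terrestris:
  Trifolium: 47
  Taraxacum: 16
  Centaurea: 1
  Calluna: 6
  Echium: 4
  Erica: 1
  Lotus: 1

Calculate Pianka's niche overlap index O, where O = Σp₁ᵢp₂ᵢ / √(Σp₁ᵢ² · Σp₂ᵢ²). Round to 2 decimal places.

0.31

Proportions for Apis mellifera (n=109): 3/109=0.0275, 27/109=0.2477, 3/109=0.0275, 6/109=0.0550, 26/109=0.2385, 19/109=0.1743, 25/109=0.2294
Proportions for Bombus terrestris (n=76): 47/76=0.6184, 16/76=0.2105, 1/76=0.0132, 6/76=0.0789, 4/76=0.0526, 1/76=0.0132, 1/76=0.0132
Σ p₁ᵢp₂ᵢ = 0.017006 + 0.052141 + 0.000363 + 0.004340 + 0.012545 + 0.002301 + 0.003028 = 0.091724
Σp_1ᵢ² = 0.0275² + 0.2477² + 0.0275² + 0.0550² + 0.2385² + 0.1743² + 0.2294² = 0.000756 + 0.061355 + 0.000756 + 0.003025 + 0.056882 + 0.030380 + 0.052624 = 0.205778
Σp_2ᵢ² = 0.6184² + 0.2105² + 0.0132² + 0.0789² + 0.0526² + 0.0132² + 0.0132² = 0.382419 + 0.044310 + 0.000174 + 0.006225 + 0.002767 + 0.000174 + 0.000174 = 0.436243
O = 0.091724 / √(0.205778 × 0.436243) = 0.091724 / 0.2996151 = 0.3061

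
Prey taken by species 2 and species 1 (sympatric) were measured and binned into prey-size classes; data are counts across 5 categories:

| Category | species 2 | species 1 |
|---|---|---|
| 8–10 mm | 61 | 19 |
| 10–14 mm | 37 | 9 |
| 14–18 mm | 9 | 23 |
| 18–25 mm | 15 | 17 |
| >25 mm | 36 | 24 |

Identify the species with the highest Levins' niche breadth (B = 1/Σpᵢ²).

species 1

Proportions for species 2 (n=158): 61/158=0.3861, 37/158=0.2342, 9/158=0.0570, 15/158=0.0949, 36/158=0.2278
Proportions for species 1 (n=92): 19/92=0.2065, 9/92=0.0978, 23/92=0.2500, 17/92=0.1848, 24/92=0.2609
Σp_2ᵢ² = 0.3861² + 0.2342² + 0.0570² + 0.0949² + 0.2278² = 0.149073 + 0.054850 + 0.003249 + 0.009006 + 0.051893 = 0.268071
B_2 = 1 / 0.268071 = 3.7304
Σp_1ᵢ² = 0.2065² + 0.0978² + 0.2500² + 0.1848² + 0.2609² = 0.042642 + 0.009565 + 0.062500 + 0.034151 + 0.068069 = 0.216927
B_1 = 1 / 0.216927 = 4.6098
Highest B → broadest niche (most generalist): species 1 (B = 4.61).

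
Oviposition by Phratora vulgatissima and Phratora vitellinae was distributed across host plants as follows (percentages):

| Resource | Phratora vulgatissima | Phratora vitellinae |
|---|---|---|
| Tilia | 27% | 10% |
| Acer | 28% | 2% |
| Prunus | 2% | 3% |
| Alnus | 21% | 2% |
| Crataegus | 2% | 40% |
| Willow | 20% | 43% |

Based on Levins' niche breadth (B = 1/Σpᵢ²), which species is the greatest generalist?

Phratora vulgatissima

Convert percentages to proportions (divide by 100).
Σp_vulgᵢ² = 0.27² + 0.28² + 0.02² + 0.21² + 0.02² + 0.20² = 0.0729 + 0.0784 + 0.0004 + 0.0441 + 0.0004 + 0.0400 = 0.2362
B_vulg = 1 / 0.2362 = 4.2337
Σp_viteᵢ² = 0.10² + 0.02² + 0.03² + 0.02² + 0.40² + 0.43² = 0.0100 + 0.0004 + 0.0009 + 0.0004 + 0.1600 + 0.1849 = 0.3566
B_vite = 1 / 0.3566 = 2.8043
Highest B → broadest niche (most generalist): Phratora vulgatissima (B = 4.23).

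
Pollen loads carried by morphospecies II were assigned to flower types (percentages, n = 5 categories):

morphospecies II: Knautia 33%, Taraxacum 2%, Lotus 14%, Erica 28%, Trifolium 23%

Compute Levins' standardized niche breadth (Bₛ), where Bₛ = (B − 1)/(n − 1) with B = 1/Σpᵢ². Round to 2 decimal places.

0.71

Convert percentages to proportions (divide by 100).
Σpᵢ² = 0.33² + 0.02² + 0.14² + 0.28² + 0.23² = 0.1089 + 0.0004 + 0.0196 + 0.0784 + 0.0529 = 0.2602
B = 1 / 0.2602 = 3.8432
Bₛ = (B − 1)/(n − 1) = (3.8432 − 1)/(5 − 1) = 2.8432/4 = 0.7108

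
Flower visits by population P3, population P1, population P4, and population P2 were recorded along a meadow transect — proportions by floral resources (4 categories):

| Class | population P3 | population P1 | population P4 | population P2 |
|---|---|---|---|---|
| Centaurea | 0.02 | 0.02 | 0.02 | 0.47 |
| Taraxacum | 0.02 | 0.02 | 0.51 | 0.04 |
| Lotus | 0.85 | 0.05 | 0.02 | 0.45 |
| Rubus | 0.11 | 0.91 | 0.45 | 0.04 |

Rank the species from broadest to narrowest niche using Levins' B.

Σp_P3ᵢ² = 0.02² + 0.02² + 0.85² + 0.11² = 0.0004 + 0.0004 + 0.7225 + 0.0121 = 0.7354
B_P3 = 1 / 0.7354 = 1.3598
Σp_P1ᵢ² = 0.02² + 0.02² + 0.05² + 0.91² = 0.0004 + 0.0004 + 0.0025 + 0.8281 = 0.8314
B_P1 = 1 / 0.8314 = 1.2028
Σp_P4ᵢ² = 0.02² + 0.51² + 0.02² + 0.45² = 0.0004 + 0.2601 + 0.0004 + 0.2025 = 0.4634
B_P4 = 1 / 0.4634 = 2.1580
Σp_P2ᵢ² = 0.47² + 0.04² + 0.45² + 0.04² = 0.2209 + 0.0016 + 0.2025 + 0.0016 = 0.4266
B_P2 = 1 / 0.4266 = 2.3441
Ranking by B (broadest → narrowest): population P2 (2.34) > population P4 (2.16) > population P3 (1.36) > population P1 (1.20)

population P2 > population P4 > population P3 > population P1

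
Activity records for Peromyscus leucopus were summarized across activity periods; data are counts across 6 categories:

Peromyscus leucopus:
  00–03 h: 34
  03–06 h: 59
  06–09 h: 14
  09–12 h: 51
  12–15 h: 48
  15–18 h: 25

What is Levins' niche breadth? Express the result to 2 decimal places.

Proportions for Peromyscus leucopus (n=231): 34/231=0.1472, 59/231=0.2554, 14/231=0.0606, 51/231=0.2208, 48/231=0.2078, 25/231=0.1082
Σpᵢ² = 0.1472² + 0.2554² + 0.0606² + 0.2208² + 0.2078² + 0.1082² = 0.021668 + 0.065229 + 0.003672 + 0.048753 + 0.043181 + 0.011707 = 0.194210
B = 1 / 0.194210 = 5.1491

5.15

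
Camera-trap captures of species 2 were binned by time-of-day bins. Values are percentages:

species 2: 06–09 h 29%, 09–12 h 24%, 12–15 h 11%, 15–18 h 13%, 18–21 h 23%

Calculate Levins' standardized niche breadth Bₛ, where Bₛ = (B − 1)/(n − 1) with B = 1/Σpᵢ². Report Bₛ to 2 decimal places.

Convert percentages to proportions (divide by 100).
Σpᵢ² = 0.29² + 0.24² + 0.11² + 0.13² + 0.23² = 0.0841 + 0.0576 + 0.0121 + 0.0169 + 0.0529 = 0.2236
B = 1 / 0.2236 = 4.4723
Bₛ = (B − 1)/(n − 1) = (4.4723 − 1)/(5 − 1) = 3.4723/4 = 0.8681

0.87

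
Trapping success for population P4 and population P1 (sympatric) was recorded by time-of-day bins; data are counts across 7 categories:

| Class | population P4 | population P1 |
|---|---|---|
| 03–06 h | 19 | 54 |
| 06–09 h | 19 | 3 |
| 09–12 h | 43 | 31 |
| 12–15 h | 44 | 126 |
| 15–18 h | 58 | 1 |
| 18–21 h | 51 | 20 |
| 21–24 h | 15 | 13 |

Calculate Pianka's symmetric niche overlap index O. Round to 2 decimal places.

0.63

Proportions for population P4 (n=249): 19/249=0.0763, 19/249=0.0763, 43/249=0.1727, 44/249=0.1767, 58/249=0.2329, 51/249=0.2048, 15/249=0.0602
Proportions for population P1 (n=248): 54/248=0.2177, 3/248=0.0121, 31/248=0.1250, 126/248=0.5081, 1/248=0.0040, 20/248=0.0806, 13/248=0.0524
Σ p₁ᵢp₂ᵢ = 0.016611 + 0.000923 + 0.021588 + 0.089781 + 0.000932 + 0.016507 + 0.003154 = 0.149496
Σp_1ᵢ² = 0.0763² + 0.0763² + 0.1727² + 0.1767² + 0.2329² + 0.2048² + 0.0602² = 0.005822 + 0.005822 + 0.029825 + 0.031223 + 0.054242 + 0.041943 + 0.003624 = 0.172501
Σp_2ᵢ² = 0.2177² + 0.0121² + 0.1250² + 0.5081² + 0.0040² + 0.0806² + 0.0524² = 0.047393 + 0.000146 + 0.015625 + 0.258166 + 0.000016 + 0.006496 + 0.002746 = 0.330588
O = 0.149496 / √(0.172501 × 0.330588) = 0.149496 / 0.2388028 = 0.6260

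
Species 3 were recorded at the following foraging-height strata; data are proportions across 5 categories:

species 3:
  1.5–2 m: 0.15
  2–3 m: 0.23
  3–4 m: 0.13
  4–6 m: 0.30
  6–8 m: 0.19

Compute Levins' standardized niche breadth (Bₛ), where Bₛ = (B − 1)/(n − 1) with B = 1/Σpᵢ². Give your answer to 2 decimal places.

Σpᵢ² = 0.15² + 0.23² + 0.13² + 0.30² + 0.19² = 0.0225 + 0.0529 + 0.0169 + 0.0900 + 0.0361 = 0.2184
B = 1 / 0.2184 = 4.5788
Bₛ = (B − 1)/(n − 1) = (4.5788 − 1)/(5 − 1) = 3.5788/4 = 0.8947

0.89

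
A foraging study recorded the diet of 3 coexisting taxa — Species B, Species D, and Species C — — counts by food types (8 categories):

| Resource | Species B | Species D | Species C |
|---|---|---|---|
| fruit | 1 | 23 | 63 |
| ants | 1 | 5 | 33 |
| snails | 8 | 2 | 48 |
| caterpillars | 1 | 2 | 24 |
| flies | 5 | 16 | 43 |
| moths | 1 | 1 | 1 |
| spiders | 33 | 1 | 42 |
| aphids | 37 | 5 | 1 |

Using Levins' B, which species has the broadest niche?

Proportions for Species B (n=87): 1/87=0.0115, 1/87=0.0115, 8/87=0.0920, 1/87=0.0115, 5/87=0.0575, 1/87=0.0115, 33/87=0.3793, 37/87=0.4253
Proportions for Species D (n=55): 23/55=0.4182, 5/55=0.0909, 2/55=0.0364, 2/55=0.0364, 16/55=0.2909, 1/55=0.0182, 1/55=0.0182, 5/55=0.0909
Proportions for Species C (n=255): 63/255=0.2471, 33/255=0.1294, 48/255=0.1882, 24/255=0.0941, 43/255=0.1686, 1/255=0.0039, 42/255=0.1647, 1/255=0.0039
Σp_Bᵢ² = 0.0115² + 0.0115² + 0.0920² + 0.0115² + 0.0575² + 0.0115² + 0.3793² + 0.4253² = 0.000132 + 0.000132 + 0.008464 + 0.000132 + 0.003306 + 0.000132 + 0.143868 + 0.180880 = 0.337046
B_B = 1 / 0.337046 = 2.9670
Σp_Dᵢ² = 0.4182² + 0.0909² + 0.0364² + 0.0364² + 0.2909² + 0.0182² + 0.0182² + 0.0909² = 0.174891 + 0.008263 + 0.001325 + 0.001325 + 0.084623 + 0.000331 + 0.000331 + 0.008263 = 0.279352
B_D = 1 / 0.279352 = 3.5797
Σp_Cᵢ² = 0.2471² + 0.1294² + 0.1882² + 0.0941² + 0.1686² + 0.0039² + 0.1647² + 0.0039² = 0.061058 + 0.016744 + 0.035419 + 0.008855 + 0.028426 + 0.000015 + 0.027126 + 0.000015 = 0.177658
B_C = 1 / 0.177658 = 5.6288
Highest B → broadest niche (most generalist): Species C (B = 5.63).

Species C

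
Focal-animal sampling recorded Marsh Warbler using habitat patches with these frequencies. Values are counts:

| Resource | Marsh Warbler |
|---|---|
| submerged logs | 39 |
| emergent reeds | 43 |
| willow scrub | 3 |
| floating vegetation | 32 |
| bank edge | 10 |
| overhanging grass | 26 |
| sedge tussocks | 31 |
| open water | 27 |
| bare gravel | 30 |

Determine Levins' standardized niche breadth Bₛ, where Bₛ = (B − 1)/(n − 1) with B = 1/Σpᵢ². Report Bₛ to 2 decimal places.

0.81

Proportions for Marsh Warbler (n=241): 39/241=0.1618, 43/241=0.1784, 3/241=0.0124, 32/241=0.1328, 10/241=0.0415, 26/241=0.1079, 31/241=0.1286, 27/241=0.1120, 30/241=0.1245
Σpᵢ² = 0.1618² + 0.1784² + 0.0124² + 0.1328² + 0.0415² + 0.1079² + 0.1286² + 0.1120² + 0.1245² = 0.026179 + 0.031827 + 0.000154 + 0.017636 + 0.001722 + 0.011642 + 0.016538 + 0.012544 + 0.015500 = 0.133742
B = 1 / 0.133742 = 7.4771
Bₛ = (B − 1)/(n − 1) = (7.4771 − 1)/(9 − 1) = 6.4771/8 = 0.8096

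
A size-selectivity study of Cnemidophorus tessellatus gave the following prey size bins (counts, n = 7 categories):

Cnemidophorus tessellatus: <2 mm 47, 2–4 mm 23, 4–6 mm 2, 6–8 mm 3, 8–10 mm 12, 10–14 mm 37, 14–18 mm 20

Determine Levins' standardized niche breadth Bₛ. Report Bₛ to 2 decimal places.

Proportions for Cnemidophorus tessellatus (n=144): 47/144=0.3264, 23/144=0.1597, 2/144=0.0139, 3/144=0.0208, 12/144=0.0833, 37/144=0.2569, 20/144=0.1389
Σpᵢ² = 0.3264² + 0.1597² + 0.0139² + 0.0208² + 0.0833² + 0.2569² + 0.1389² = 0.106537 + 0.025504 + 0.000193 + 0.000433 + 0.006939 + 0.065998 + 0.019293 = 0.224897
B = 1 / 0.224897 = 4.4465
Bₛ = (B − 1)/(n − 1) = (4.4465 − 1)/(7 − 1) = 3.4465/6 = 0.5744

0.57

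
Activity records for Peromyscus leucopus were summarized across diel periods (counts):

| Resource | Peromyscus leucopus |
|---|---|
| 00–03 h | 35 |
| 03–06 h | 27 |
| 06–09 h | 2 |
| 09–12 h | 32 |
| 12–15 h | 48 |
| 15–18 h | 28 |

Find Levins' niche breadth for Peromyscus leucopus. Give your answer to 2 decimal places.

4.87

Proportions for Peromyscus leucopus (n=172): 35/172=0.2035, 27/172=0.1570, 2/172=0.0116, 32/172=0.1860, 48/172=0.2791, 28/172=0.1628
Σpᵢ² = 0.2035² + 0.1570² + 0.0116² + 0.1860² + 0.2791² + 0.1628² = 0.041412 + 0.024649 + 0.000135 + 0.034596 + 0.077897 + 0.026504 = 0.205193
B = 1 / 0.205193 = 4.8735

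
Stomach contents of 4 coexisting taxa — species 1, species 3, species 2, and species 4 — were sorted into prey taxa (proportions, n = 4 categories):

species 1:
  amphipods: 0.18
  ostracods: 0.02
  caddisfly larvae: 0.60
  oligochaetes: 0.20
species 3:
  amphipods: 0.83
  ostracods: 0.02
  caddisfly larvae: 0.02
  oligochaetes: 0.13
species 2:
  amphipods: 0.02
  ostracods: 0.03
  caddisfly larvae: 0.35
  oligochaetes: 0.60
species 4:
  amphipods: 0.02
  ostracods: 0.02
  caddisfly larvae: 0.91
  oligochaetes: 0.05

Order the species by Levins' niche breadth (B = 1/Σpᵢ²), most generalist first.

Σp_1ᵢ² = 0.18² + 0.02² + 0.60² + 0.20² = 0.0324 + 0.0004 + 0.3600 + 0.0400 = 0.4328
B_1 = 1 / 0.4328 = 2.3105
Σp_3ᵢ² = 0.83² + 0.02² + 0.02² + 0.13² = 0.6889 + 0.0004 + 0.0004 + 0.0169 = 0.7066
B_3 = 1 / 0.7066 = 1.4152
Σp_2ᵢ² = 0.02² + 0.03² + 0.35² + 0.60² = 0.0004 + 0.0009 + 0.1225 + 0.3600 = 0.4838
B_2 = 1 / 0.4838 = 2.0670
Σp_4ᵢ² = 0.02² + 0.02² + 0.91² + 0.05² = 0.0004 + 0.0004 + 0.8281 + 0.0025 = 0.8314
B_4 = 1 / 0.8314 = 1.2028
Ranking by B (broadest → narrowest): species 1 (2.31) > species 2 (2.07) > species 3 (1.42) > species 4 (1.20)

species 1 > species 2 > species 3 > species 4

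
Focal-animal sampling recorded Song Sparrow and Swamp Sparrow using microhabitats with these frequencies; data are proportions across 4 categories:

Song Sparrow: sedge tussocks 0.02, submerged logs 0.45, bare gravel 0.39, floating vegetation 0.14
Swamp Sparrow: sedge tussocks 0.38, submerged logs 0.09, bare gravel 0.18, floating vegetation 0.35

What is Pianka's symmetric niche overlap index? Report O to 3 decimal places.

Σ p₁ᵢp₂ᵢ = 0.0076 + 0.0405 + 0.0702 + 0.0490 = 0.1673
Σp_1ᵢ² = 0.02² + 0.45² + 0.39² + 0.14² = 0.0004 + 0.2025 + 0.1521 + 0.0196 = 0.3746
Σp_2ᵢ² = 0.38² + 0.09² + 0.18² + 0.35² = 0.1444 + 0.0081 + 0.0324 + 0.1225 = 0.3074
O = 0.1673 / √(0.3746 × 0.3074) = 0.1673 / 0.339341 = 0.49301

0.493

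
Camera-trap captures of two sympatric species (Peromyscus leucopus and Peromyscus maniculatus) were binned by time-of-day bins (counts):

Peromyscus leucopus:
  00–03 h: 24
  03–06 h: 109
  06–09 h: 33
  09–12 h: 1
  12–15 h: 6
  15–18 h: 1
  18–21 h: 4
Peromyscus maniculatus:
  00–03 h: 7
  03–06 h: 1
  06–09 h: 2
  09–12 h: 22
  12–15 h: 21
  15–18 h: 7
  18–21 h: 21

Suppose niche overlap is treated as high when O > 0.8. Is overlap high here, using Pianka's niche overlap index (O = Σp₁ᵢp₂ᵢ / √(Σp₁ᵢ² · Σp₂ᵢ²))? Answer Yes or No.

No

Proportions for Peromyscus leucopus (n=178): 24/178=0.1348, 109/178=0.6124, 33/178=0.1854, 1/178=0.0056, 6/178=0.0337, 1/178=0.0056, 4/178=0.0225
Proportions for Peromyscus maniculatus (n=81): 7/81=0.0864, 1/81=0.0123, 2/81=0.0247, 22/81=0.2716, 21/81=0.2593, 7/81=0.0864, 21/81=0.2593
Σ p₁ᵢp₂ᵢ = 0.011647 + 0.007533 + 0.004579 + 0.001521 + 0.008738 + 0.000484 + 0.005834 = 0.040336
Σp_1ᵢ² = 0.1348² + 0.6124² + 0.1854² + 0.0056² + 0.0337² + 0.0056² + 0.0225² = 0.018171 + 0.375034 + 0.034373 + 0.000031 + 0.001136 + 0.000031 + 0.000506 = 0.429282
Σp_2ᵢ² = 0.0864² + 0.0123² + 0.0247² + 0.2716² + 0.2593² + 0.0864² + 0.2593² = 0.007465 + 0.000151 + 0.000610 + 0.073767 + 0.067236 + 0.007465 + 0.067236 = 0.223930
O = 0.040336 / √(0.429282 × 0.223930) = 0.040336 / 0.3100470 = 0.1301
O = 0.1301 < 0.8 → No.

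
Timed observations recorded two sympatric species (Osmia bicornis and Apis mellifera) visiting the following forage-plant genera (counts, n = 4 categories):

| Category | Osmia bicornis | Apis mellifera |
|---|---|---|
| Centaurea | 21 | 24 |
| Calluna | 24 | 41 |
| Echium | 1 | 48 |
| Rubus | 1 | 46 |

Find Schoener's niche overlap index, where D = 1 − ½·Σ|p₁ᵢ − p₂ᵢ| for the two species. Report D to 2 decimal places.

0.45

Proportions for Osmia bicornis (n=47): 21/47=0.4468, 24/47=0.5106, 1/47=0.0213, 1/47=0.0213
Proportions for Apis mellifera (n=159): 24/159=0.1509, 41/159=0.2579, 48/159=0.3019, 46/159=0.2893
Σ|p₁ᵢ − p₂ᵢ| = 0.2959 + 0.2527 + 0.2806 + 0.2680 = 1.0972
D = 1 − ½ × 1.0972 = 1 − 0.54860 = 0.45140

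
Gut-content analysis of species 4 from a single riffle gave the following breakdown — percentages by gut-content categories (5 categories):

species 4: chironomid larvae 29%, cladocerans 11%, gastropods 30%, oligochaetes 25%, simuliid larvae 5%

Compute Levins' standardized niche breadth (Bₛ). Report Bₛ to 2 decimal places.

Convert percentages to proportions (divide by 100).
Σpᵢ² = 0.29² + 0.11² + 0.30² + 0.25² + 0.05² = 0.0841 + 0.0121 + 0.0900 + 0.0625 + 0.0025 = 0.2512
B = 1 / 0.2512 = 3.9809
Bₛ = (B − 1)/(n − 1) = (3.9809 − 1)/(5 − 1) = 2.9809/4 = 0.7452

0.75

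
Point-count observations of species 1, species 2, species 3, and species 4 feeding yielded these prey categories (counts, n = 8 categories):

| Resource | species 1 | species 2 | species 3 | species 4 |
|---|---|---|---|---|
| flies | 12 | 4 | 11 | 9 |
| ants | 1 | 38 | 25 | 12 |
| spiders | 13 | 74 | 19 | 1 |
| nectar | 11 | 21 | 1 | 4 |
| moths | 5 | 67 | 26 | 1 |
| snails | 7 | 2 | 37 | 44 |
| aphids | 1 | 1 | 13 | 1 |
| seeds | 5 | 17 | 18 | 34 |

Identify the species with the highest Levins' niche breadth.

species 3

Proportions for species 1 (n=55): 12/55=0.2182, 1/55=0.0182, 13/55=0.2364, 11/55=0.2000, 5/55=0.0909, 7/55=0.1273, 1/55=0.0182, 5/55=0.0909
Proportions for species 2 (n=224): 4/224=0.0179, 38/224=0.1696, 74/224=0.3304, 21/224=0.0938, 67/224=0.2991, 2/224=0.0089, 1/224=0.0045, 17/224=0.0759
Proportions for species 3 (n=150): 11/150=0.0733, 25/150=0.1667, 19/150=0.1267, 1/150=0.0067, 26/150=0.1733, 37/150=0.2467, 13/150=0.0867, 18/150=0.1200
Proportions for species 4 (n=106): 9/106=0.0849, 12/106=0.1132, 1/106=0.0094, 4/106=0.0377, 1/106=0.0094, 44/106=0.4151, 1/106=0.0094, 34/106=0.3208
Σp_1ᵢ² = 0.2182² + 0.0182² + 0.2364² + 0.2000² + 0.0909² + 0.1273² + 0.0182² + 0.0909² = 0.047611 + 0.000331 + 0.055885 + 0.040000 + 0.008263 + 0.016205 + 0.000331 + 0.008263 = 0.176889
B_1 = 1 / 0.176889 = 5.6533
Σp_2ᵢ² = 0.0179² + 0.1696² + 0.3304² + 0.0938² + 0.2991² + 0.0089² + 0.0045² + 0.0759² = 0.000320 + 0.028764 + 0.109164 + 0.008798 + 0.089461 + 0.000079 + 0.000020 + 0.005761 = 0.242367
B_2 = 1 / 0.242367 = 4.1260
Σp_3ᵢ² = 0.0733² + 0.1667² + 0.1267² + 0.0067² + 0.1733² + 0.2467² + 0.0867² + 0.1200² = 0.005373 + 0.027789 + 0.016053 + 0.000045 + 0.030033 + 0.060861 + 0.007517 + 0.014400 = 0.162071
B_3 = 1 / 0.162071 = 6.1701
Σp_4ᵢ² = 0.0849² + 0.1132² + 0.0094² + 0.0377² + 0.0094² + 0.4151² + 0.0094² + 0.3208² = 0.007208 + 0.012814 + 0.000088 + 0.001421 + 0.000088 + 0.172308 + 0.000088 + 0.102913 = 0.296928
B_4 = 1 / 0.296928 = 3.3678
Highest B → broadest niche (most generalist): species 3 (B = 6.17).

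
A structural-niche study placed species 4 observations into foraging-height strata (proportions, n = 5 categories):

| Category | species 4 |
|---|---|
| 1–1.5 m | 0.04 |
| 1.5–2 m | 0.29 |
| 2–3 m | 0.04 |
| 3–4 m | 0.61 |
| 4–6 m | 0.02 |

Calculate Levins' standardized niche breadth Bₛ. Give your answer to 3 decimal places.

0.294

Σpᵢ² = 0.04² + 0.29² + 0.04² + 0.61² + 0.02² = 0.0016 + 0.0841 + 0.0016 + 0.3721 + 0.0004 = 0.4598
B = 1 / 0.4598 = 2.17486
Bₛ = (B − 1)/(n − 1) = (2.17486 − 1)/(5 − 1) = 1.17486/4 = 0.29372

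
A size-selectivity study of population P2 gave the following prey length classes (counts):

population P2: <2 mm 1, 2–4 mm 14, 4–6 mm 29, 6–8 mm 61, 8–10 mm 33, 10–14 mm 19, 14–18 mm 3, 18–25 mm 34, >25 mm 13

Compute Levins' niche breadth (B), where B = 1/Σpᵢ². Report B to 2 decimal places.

Proportions for population P2 (n=207): 1/207=0.0048, 14/207=0.0676, 29/207=0.1401, 61/207=0.2947, 33/207=0.1594, 19/207=0.0918, 3/207=0.0145, 34/207=0.1643, 13/207=0.0628
Σpᵢ² = 0.0048² + 0.0676² + 0.1401² + 0.2947² + 0.1594² + 0.0918² + 0.0145² + 0.1643² + 0.0628² = 0.000023 + 0.004570 + 0.019628 + 0.086848 + 0.025408 + 0.008427 + 0.000210 + 0.026994 + 0.003944 = 0.176052
B = 1 / 0.176052 = 5.6801

5.68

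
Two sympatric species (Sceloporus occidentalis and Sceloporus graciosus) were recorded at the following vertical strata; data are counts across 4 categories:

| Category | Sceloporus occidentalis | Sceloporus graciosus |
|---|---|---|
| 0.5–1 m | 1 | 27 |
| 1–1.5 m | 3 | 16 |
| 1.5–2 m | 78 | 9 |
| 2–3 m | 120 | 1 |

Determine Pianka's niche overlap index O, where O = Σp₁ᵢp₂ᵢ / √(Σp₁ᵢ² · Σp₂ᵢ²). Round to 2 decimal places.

0.19

Proportions for Sceloporus occidentalis (n=202): 1/202=0.0050, 3/202=0.0149, 78/202=0.3861, 120/202=0.5941
Proportions for Sceloporus graciosus (n=53): 27/53=0.5094, 16/53=0.3019, 9/53=0.1698, 1/53=0.0189
Σ p₁ᵢp₂ᵢ = 0.002547 + 0.004498 + 0.065560 + 0.011228 = 0.083833
Σp_1ᵢ² = 0.0050² + 0.0149² + 0.3861² + 0.5941² = 0.000025 + 0.000222 + 0.149073 + 0.352955 = 0.502275
Σp_2ᵢ² = 0.5094² + 0.3019² + 0.1698² + 0.0189² = 0.259488 + 0.091144 + 0.028832 + 0.000357 = 0.379821
O = 0.083833 / √(0.502275 × 0.379821) = 0.083833 / 0.4367775 = 0.1919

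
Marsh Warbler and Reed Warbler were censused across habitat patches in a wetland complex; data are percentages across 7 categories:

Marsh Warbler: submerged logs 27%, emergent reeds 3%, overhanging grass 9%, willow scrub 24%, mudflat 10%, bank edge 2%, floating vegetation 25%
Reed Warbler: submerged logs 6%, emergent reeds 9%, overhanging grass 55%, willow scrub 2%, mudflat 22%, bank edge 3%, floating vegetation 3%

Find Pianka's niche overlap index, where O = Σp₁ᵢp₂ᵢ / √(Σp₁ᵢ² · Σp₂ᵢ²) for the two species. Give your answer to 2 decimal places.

Convert percentages to proportions (divide by 100).
Σ p₁ᵢp₂ᵢ = 0.0162 + 0.0027 + 0.0495 + 0.0048 + 0.0220 + 0.0006 + 0.0075 = 0.1033
Σp_1ᵢ² = 0.27² + 0.03² + 0.09² + 0.24² + 0.10² + 0.02² + 0.25² = 0.0729 + 0.0009 + 0.0081 + 0.0576 + 0.0100 + 0.0004 + 0.0625 = 0.2124
Σp_2ᵢ² = 0.06² + 0.09² + 0.55² + 0.02² + 0.22² + 0.03² + 0.03² = 0.0036 + 0.0081 + 0.3025 + 0.0004 + 0.0484 + 0.0009 + 0.0009 = 0.3648
O = 0.1033 / √(0.2124 × 0.3648) = 0.1033 / 0.27836 = 0.3711

0.37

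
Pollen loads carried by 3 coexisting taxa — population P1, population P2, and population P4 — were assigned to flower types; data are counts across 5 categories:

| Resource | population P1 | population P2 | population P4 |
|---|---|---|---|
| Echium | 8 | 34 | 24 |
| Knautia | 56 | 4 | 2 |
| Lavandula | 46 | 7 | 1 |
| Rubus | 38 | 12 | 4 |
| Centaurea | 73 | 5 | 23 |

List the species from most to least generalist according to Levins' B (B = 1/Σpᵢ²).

population P1 > population P2 > population P4

Proportions for population P1 (n=221): 8/221=0.0362, 56/221=0.2534, 46/221=0.2081, 38/221=0.1719, 73/221=0.3303
Proportions for population P2 (n=62): 34/62=0.5484, 4/62=0.0645, 7/62=0.1129, 12/62=0.1935, 5/62=0.0806
Proportions for population P4 (n=54): 24/54=0.4444, 2/54=0.0370, 1/54=0.0185, 4/54=0.0741, 23/54=0.4259
Σp_P1ᵢ² = 0.0362² + 0.2534² + 0.2081² + 0.1719² + 0.3303² = 0.001310 + 0.064212 + 0.043306 + 0.029550 + 0.109098 = 0.247476
B_P1 = 1 / 0.247476 = 4.0408
Σp_P2ᵢ² = 0.5484² + 0.0645² + 0.1129² + 0.1935² + 0.0806² = 0.300743 + 0.004160 + 0.012746 + 0.037442 + 0.006496 = 0.361587
B_P2 = 1 / 0.361587 = 2.7656
Σp_P4ᵢ² = 0.4444² + 0.0370² + 0.0185² + 0.0741² + 0.4259² = 0.197491 + 0.001369 + 0.000342 + 0.005491 + 0.181391 = 0.386084
B_P4 = 1 / 0.386084 = 2.5901
Ranking by B (broadest → narrowest): population P1 (4.04) > population P2 (2.77) > population P4 (2.59)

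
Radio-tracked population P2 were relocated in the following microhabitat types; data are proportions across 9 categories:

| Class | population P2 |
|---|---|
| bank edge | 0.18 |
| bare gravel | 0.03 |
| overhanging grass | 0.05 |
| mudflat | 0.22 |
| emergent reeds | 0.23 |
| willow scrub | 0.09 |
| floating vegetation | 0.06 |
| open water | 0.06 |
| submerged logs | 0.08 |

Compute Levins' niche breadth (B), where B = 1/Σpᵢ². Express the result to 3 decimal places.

Σpᵢ² = 0.18² + 0.03² + 0.05² + 0.22² + 0.23² + 0.09² + 0.06² + 0.06² + 0.08² = 0.0324 + 0.0009 + 0.0025 + 0.0484 + 0.0529 + 0.0081 + 0.0036 + 0.0036 + 0.0064 = 0.1588
B = 1 / 0.1588 = 6.29723

6.297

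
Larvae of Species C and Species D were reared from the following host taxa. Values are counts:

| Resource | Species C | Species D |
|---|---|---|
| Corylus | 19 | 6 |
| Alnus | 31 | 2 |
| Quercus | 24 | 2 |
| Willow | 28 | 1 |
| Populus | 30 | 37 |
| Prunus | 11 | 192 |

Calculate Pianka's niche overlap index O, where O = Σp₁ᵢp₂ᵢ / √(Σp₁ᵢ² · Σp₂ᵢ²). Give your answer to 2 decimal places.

Proportions for Species C (n=143): 19/143=0.1329, 31/143=0.2168, 24/143=0.1678, 28/143=0.1958, 30/143=0.2098, 11/143=0.0769
Proportions for Species D (n=240): 6/240=0.0250, 2/240=0.0083, 2/240=0.0083, 1/240=0.0042, 37/240=0.1542, 192/240=0.8000
Σ p₁ᵢp₂ᵢ = 0.003323 + 0.001799 + 0.001393 + 0.000822 + 0.032351 + 0.061520 = 0.101208
Σp_1ᵢ² = 0.1329² + 0.2168² + 0.1678² + 0.1958² + 0.2098² + 0.0769² = 0.017662 + 0.047002 + 0.028157 + 0.038338 + 0.044016 + 0.005914 = 0.181089
Σp_2ᵢ² = 0.0250² + 0.0083² + 0.0083² + 0.0042² + 0.1542² + 0.8000² = 0.000625 + 0.000069 + 0.000069 + 0.000018 + 0.023778 + 0.640000 = 0.664559
O = 0.101208 / √(0.181089 × 0.664559) = 0.101208 / 0.3469068 = 0.2917

0.29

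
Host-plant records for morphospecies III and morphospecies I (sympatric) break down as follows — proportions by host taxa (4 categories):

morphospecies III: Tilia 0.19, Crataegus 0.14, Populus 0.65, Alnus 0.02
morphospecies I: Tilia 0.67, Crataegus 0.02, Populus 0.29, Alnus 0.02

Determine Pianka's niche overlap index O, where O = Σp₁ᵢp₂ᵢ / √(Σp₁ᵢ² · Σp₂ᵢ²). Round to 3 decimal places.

0.631

Σ p₁ᵢp₂ᵢ = 0.1273 + 0.0028 + 0.1885 + 0.0004 = 0.3190
Σp_1ᵢ² = 0.19² + 0.14² + 0.65² + 0.02² = 0.0361 + 0.0196 + 0.4225 + 0.0004 = 0.4786
Σp_2ᵢ² = 0.67² + 0.02² + 0.29² + 0.02² = 0.4489 + 0.0004 + 0.0841 + 0.0004 = 0.5338
O = 0.3190 / √(0.4786 × 0.5338) = 0.3190 / 0.505447 = 0.63112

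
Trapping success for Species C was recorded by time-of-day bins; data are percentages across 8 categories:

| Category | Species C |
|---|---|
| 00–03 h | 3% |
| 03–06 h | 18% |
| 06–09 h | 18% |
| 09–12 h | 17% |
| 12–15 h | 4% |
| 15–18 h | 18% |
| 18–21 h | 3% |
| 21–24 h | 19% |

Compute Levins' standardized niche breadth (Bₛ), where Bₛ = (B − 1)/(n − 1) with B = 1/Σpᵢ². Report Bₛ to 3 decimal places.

Convert percentages to proportions (divide by 100).
Σpᵢ² = 0.03² + 0.18² + 0.18² + 0.17² + 0.04² + 0.18² + 0.03² + 0.19² = 0.0009 + 0.0324 + 0.0324 + 0.0289 + 0.0016 + 0.0324 + 0.0009 + 0.0361 = 0.1656
B = 1 / 0.1656 = 6.03865
Bₛ = (B − 1)/(n − 1) = (6.03865 − 1)/(8 − 1) = 5.03865/7 = 0.71981

0.720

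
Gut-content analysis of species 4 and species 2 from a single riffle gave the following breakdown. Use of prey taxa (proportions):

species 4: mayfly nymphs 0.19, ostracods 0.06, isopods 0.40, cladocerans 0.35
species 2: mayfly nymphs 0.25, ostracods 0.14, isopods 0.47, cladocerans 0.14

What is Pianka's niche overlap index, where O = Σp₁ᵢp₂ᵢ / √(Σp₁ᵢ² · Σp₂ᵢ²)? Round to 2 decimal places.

Σ p₁ᵢp₂ᵢ = 0.0475 + 0.0084 + 0.1880 + 0.0490 = 0.2929
Σp_1ᵢ² = 0.19² + 0.06² + 0.40² + 0.35² = 0.0361 + 0.0036 + 0.1600 + 0.1225 = 0.3222
Σp_2ᵢ² = 0.25² + 0.14² + 0.47² + 0.14² = 0.0625 + 0.0196 + 0.2209 + 0.0196 = 0.3226
O = 0.2929 / √(0.3222 × 0.3226) = 0.2929 / 0.32240 = 0.9085

0.91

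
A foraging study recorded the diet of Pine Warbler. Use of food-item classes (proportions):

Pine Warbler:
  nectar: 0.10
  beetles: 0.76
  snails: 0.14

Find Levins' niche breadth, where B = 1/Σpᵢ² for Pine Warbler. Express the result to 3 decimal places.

1.647

Σpᵢ² = 0.10² + 0.76² + 0.14² = 0.0100 + 0.5776 + 0.0196 = 0.6072
B = 1 / 0.6072 = 1.64690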